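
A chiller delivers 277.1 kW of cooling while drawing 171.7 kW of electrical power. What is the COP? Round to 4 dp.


COP = 277.1 / 171.7 = 1.6139

1.6139


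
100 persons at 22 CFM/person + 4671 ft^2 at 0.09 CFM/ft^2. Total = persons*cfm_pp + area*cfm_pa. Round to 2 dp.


Total = 100*22 + 4671*0.09 = 2620.39 CFM

2620.39 CFM


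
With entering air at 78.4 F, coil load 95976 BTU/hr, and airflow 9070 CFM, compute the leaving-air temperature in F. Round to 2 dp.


dT = 95976/(1.08*9070) = 9.7979
T_leave = 78.4 - 9.7979 = 68.60 F

68.60 F


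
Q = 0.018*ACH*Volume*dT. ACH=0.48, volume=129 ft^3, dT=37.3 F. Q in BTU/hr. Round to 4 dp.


Q = 0.018 * 0.48 * 129 * 37.3 = 41.5731 BTU/hr

41.5731 BTU/hr


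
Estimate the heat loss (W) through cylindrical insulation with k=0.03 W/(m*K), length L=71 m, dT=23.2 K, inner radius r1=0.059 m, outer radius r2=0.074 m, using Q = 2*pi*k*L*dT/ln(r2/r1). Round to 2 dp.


Q = 2*pi*0.03*71*23.2/ln(0.074/0.059) = 1370.65 W

1370.65 W


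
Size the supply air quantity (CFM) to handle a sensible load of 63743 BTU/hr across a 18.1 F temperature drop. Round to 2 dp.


CFM = 63743 / (1.08 * 18.1) = 3260.85

3260.85 CFM


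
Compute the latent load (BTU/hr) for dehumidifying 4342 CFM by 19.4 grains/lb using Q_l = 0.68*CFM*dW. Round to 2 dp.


Q = 0.68 * 4342 * 19.4 = 57279.66 BTU/hr

57279.66 BTU/hr


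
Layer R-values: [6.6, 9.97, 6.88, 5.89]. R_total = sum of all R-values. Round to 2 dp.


R_total = 6.6 + 9.97 + 6.88 + 5.89 = 29.34

29.34


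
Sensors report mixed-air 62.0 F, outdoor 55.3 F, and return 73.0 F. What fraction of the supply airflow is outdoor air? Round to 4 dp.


frac = (62.0 - 73.0) / (55.3 - 73.0) = 0.6215

0.6215


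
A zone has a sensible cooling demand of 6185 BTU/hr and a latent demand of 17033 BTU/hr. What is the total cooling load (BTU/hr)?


Qt = 6185 + 17033 = 23218 BTU/hr

23218 BTU/hr


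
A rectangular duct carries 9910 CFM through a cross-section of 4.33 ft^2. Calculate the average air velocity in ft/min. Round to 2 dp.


V = 9910 / 4.33 = 2288.68 ft/min

2288.68 ft/min


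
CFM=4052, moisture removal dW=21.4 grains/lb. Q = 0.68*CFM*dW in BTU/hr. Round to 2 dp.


Q = 0.68 * 4052 * 21.4 = 58964.70 BTU/hr

58964.70 BTU/hr


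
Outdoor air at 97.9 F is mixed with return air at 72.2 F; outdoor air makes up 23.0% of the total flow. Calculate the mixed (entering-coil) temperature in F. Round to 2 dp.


T_mix = 72.2 + (23.0/100)*(97.9-72.2) = 78.11 F

78.11 F


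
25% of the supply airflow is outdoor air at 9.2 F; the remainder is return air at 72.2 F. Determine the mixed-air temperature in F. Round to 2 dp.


T_mix = 0.25*9.2 + 0.75*72.2 = 56.45 F

56.45 F


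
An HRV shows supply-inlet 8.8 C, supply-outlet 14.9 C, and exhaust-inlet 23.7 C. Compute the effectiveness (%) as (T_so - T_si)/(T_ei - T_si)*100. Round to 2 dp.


eff = (14.9-8.8)/(23.7-8.8)*100 = 40.94 %

40.94 %


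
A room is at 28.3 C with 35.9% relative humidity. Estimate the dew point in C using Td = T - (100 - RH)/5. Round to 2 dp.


Td = 28.3 - (100-35.9)/5 = 15.48 C

15.48 C


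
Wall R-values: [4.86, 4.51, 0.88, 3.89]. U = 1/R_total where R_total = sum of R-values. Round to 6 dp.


R_total = 4.86 + 4.51 + 0.88 + 3.89 = 14.14
U = 1/14.14 = 0.070721

0.070721


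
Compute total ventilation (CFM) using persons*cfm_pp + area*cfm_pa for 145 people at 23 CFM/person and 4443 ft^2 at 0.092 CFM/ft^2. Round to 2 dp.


Total = 145*23 + 4443*0.092 = 3743.76 CFM

3743.76 CFM


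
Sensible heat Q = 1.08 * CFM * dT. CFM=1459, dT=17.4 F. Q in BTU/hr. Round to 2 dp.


Q = 1.08 * 1459 * 17.4 = 27417.53 BTU/hr

27417.53 BTU/hr


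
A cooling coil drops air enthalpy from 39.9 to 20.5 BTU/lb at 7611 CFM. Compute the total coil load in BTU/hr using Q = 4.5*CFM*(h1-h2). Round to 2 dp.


Q = 4.5 * 7611 * (39.9 - 20.5) = 664440.30 BTU/hr

664440.30 BTU/hr


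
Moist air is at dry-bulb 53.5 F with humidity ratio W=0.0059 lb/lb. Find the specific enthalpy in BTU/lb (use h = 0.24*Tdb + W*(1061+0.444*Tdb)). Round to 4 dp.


h = 0.24*53.5 + 0.0059*(1061+0.444*53.5) = 19.2400 BTU/lb

19.2400 BTU/lb


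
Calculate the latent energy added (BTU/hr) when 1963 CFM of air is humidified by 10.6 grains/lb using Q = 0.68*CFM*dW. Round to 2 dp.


Q = 0.68 * 1963 * 10.6 = 14149.30 BTU/hr

14149.30 BTU/hr


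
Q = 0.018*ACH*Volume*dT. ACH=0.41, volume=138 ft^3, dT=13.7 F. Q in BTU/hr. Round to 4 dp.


Q = 0.018 * 0.41 * 138 * 13.7 = 13.9526 BTU/hr

13.9526 BTU/hr


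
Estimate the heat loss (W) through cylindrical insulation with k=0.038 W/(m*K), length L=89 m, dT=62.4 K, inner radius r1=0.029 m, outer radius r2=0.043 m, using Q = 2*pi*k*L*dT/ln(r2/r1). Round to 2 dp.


Q = 2*pi*0.038*89*62.4/ln(0.043/0.029) = 3366.26 W

3366.26 W


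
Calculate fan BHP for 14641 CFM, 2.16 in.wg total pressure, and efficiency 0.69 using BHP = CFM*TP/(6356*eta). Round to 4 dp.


BHP = 14641 * 2.16 / (6356 * 0.69) = 7.2109 hp

7.2109 hp


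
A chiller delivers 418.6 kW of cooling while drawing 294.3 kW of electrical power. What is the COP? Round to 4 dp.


COP = 418.6 / 294.3 = 1.4224

1.4224


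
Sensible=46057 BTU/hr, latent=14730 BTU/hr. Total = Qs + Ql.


Qt = 46057 + 14730 = 60787 BTU/hr

60787 BTU/hr


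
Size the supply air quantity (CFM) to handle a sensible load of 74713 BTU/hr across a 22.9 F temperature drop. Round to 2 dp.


CFM = 74713 / (1.08 * 22.9) = 3020.90

3020.90 CFM


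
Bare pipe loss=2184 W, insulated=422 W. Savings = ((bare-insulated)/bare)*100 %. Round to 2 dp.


Savings = ((2184-422)/2184)*100 = 80.68 %

80.68 %


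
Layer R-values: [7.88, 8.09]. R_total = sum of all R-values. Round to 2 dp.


R_total = 7.88 + 8.09 = 15.97

15.97


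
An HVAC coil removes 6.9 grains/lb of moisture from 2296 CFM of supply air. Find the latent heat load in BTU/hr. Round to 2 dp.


Q = 0.68 * 2296 * 6.9 = 10772.83 BTU/hr

10772.83 BTU/hr


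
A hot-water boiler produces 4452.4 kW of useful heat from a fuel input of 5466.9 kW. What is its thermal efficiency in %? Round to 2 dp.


eta = (4452.4/5466.9)*100 = 81.44 %

81.44 %


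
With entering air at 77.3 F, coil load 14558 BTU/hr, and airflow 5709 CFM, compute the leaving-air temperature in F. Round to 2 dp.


dT = 14558/(1.08*5709) = 2.3611
T_leave = 77.3 - 2.3611 = 74.94 F

74.94 F


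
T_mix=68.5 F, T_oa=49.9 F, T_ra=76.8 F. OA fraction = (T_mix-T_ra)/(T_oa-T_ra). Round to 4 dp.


frac = (68.5 - 76.8) / (49.9 - 76.8) = 0.3086

0.3086


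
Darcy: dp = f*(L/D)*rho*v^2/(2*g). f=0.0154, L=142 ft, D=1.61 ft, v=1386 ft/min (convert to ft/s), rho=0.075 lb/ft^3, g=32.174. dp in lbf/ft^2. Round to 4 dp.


v_fps = 1386/60 = 23.1 ft/s
dp = 0.0154*(142/1.61)*0.075*23.1^2/(2*32.174) = 0.8448 lbf/ft^2

0.8448 lbf/ft^2


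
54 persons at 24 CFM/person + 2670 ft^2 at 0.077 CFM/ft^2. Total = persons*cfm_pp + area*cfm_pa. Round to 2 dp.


Total = 54*24 + 2670*0.077 = 1501.59 CFM

1501.59 CFM


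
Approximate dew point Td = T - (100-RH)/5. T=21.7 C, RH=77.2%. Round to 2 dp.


Td = 21.7 - (100-77.2)/5 = 17.14 C

17.14 C


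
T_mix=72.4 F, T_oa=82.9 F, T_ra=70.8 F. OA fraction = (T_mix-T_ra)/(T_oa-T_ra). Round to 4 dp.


frac = (72.4 - 70.8) / (82.9 - 70.8) = 0.1322

0.1322


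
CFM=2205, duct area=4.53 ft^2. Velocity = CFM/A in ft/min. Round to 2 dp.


V = 2205 / 4.53 = 486.75 ft/min

486.75 ft/min


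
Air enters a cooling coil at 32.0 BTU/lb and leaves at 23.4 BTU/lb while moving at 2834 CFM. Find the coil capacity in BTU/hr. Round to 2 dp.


Q = 4.5 * 2834 * (32.0 - 23.4) = 109675.80 BTU/hr

109675.80 BTU/hr


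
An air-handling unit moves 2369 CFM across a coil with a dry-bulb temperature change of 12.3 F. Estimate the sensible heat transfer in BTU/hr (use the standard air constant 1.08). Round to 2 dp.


Q = 1.08 * 2369 * 12.3 = 31469.80 BTU/hr

31469.80 BTU/hr


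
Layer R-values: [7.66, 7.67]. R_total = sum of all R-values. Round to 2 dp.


R_total = 7.66 + 7.67 = 15.33

15.33


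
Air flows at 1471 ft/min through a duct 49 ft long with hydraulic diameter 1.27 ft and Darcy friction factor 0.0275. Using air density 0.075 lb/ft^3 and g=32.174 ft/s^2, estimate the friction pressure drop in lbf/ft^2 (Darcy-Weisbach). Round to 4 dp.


v_fps = 1471/60 = 24.5167 ft/s
dp = 0.0275*(49/1.27)*0.075*24.5167^2/(2*32.174) = 0.7433 lbf/ft^2

0.7433 lbf/ft^2


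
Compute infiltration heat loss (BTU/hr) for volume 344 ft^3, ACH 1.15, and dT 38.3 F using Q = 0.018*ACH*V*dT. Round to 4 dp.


Q = 0.018 * 1.15 * 344 * 38.3 = 272.7266 BTU/hr

272.7266 BTU/hr


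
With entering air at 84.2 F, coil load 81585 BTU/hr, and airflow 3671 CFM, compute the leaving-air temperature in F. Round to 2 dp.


dT = 81585/(1.08*3671) = 20.5780
T_leave = 84.2 - 20.5780 = 63.62 F

63.62 F


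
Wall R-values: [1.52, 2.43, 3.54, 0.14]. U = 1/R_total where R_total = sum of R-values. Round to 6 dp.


R_total = 1.52 + 2.43 + 3.54 + 0.14 = 7.63
U = 1/7.63 = 0.131062

0.131062


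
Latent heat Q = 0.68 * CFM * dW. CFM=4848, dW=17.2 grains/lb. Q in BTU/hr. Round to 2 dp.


Q = 0.68 * 4848 * 17.2 = 56702.21 BTU/hr

56702.21 BTU/hr


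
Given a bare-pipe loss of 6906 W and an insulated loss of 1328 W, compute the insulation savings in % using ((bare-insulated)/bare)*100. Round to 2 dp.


Savings = ((6906-1328)/6906)*100 = 80.77 %

80.77 %


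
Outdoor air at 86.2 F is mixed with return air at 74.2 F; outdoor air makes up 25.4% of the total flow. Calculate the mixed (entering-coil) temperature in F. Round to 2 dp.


T_mix = 74.2 + (25.4/100)*(86.2-74.2) = 77.25 F

77.25 F


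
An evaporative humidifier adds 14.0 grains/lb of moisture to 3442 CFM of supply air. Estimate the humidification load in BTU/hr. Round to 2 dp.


Q = 0.68 * 3442 * 14.0 = 32767.84 BTU/hr

32767.84 BTU/hr


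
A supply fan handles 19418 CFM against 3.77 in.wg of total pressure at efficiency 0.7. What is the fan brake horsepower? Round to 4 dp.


BHP = 19418 * 3.77 / (6356 * 0.7) = 16.4537 hp

16.4537 hp


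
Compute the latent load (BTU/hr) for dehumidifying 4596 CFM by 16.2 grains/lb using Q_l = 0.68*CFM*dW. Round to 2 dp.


Q = 0.68 * 4596 * 16.2 = 50629.54 BTU/hr

50629.54 BTU/hr


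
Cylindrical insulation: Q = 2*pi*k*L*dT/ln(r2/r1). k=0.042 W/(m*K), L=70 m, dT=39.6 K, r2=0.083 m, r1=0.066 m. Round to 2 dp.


Q = 2*pi*0.042*70*39.6/ln(0.083/0.066) = 3191.79 W

3191.79 W


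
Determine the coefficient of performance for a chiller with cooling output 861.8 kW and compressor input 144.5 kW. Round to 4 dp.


COP = 861.8 / 144.5 = 5.9640

5.9640


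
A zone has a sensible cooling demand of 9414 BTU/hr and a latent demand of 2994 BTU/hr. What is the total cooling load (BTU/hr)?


Qt = 9414 + 2994 = 12408 BTU/hr

12408 BTU/hr


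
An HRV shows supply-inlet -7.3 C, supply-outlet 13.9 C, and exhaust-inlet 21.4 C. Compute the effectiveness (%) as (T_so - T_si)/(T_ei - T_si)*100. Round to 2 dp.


eff = (13.9-(-7.3))/(21.4-(-7.3))*100 = 73.87 %

73.87 %


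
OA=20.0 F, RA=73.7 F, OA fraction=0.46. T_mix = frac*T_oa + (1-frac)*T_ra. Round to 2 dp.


T_mix = 0.46*20.0 + 0.54*73.7 = 49.00 F

49.00 F


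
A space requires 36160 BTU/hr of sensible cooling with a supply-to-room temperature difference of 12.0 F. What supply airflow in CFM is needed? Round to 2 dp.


CFM = 36160 / (1.08 * 12.0) = 2790.12

2790.12 CFM


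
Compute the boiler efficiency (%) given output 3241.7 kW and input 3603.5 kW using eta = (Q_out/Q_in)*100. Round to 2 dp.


eta = (3241.7/3603.5)*100 = 89.96 %

89.96 %


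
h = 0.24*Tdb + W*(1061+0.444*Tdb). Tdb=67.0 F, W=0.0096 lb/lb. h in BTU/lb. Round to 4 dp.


h = 0.24*67.0 + 0.0096*(1061+0.444*67.0) = 26.5512 BTU/lb

26.5512 BTU/lb


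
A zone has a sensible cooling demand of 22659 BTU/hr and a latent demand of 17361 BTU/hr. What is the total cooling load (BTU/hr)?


Qt = 22659 + 17361 = 40020 BTU/hr

40020 BTU/hr


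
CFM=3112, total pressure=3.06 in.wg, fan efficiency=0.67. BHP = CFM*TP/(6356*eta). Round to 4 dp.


BHP = 3112 * 3.06 / (6356 * 0.67) = 2.2362 hp

2.2362 hp


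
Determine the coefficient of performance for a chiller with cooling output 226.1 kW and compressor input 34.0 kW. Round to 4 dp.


COP = 226.1 / 34.0 = 6.6500

6.6500


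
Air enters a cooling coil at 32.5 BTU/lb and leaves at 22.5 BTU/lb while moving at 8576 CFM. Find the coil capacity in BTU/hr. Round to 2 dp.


Q = 4.5 * 8576 * (32.5 - 22.5) = 385920.00 BTU/hr

385920.00 BTU/hr


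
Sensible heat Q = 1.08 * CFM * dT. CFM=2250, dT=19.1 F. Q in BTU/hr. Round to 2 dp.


Q = 1.08 * 2250 * 19.1 = 46413.00 BTU/hr

46413.00 BTU/hr


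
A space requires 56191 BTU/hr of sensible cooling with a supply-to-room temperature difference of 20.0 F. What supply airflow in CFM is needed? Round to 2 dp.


CFM = 56191 / (1.08 * 20.0) = 2601.44

2601.44 CFM


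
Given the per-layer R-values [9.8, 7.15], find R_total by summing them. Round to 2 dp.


R_total = 9.8 + 7.15 = 16.95

16.95


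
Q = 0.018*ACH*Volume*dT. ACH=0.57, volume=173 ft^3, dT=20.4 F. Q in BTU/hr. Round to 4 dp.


Q = 0.018 * 0.57 * 173 * 20.4 = 36.2096 BTU/hr

36.2096 BTU/hr


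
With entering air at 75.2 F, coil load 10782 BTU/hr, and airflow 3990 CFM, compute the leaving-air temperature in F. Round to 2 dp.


dT = 10782/(1.08*3990) = 2.5021
T_leave = 75.2 - 2.5021 = 72.70 F

72.70 F


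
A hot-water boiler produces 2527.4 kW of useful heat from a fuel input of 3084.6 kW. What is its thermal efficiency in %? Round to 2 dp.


eta = (2527.4/3084.6)*100 = 81.94 %

81.94 %


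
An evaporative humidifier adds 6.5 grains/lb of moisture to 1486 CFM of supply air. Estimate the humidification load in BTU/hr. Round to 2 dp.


Q = 0.68 * 1486 * 6.5 = 6568.12 BTU/hr

6568.12 BTU/hr


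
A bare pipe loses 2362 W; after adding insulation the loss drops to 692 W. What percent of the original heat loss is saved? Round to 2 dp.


Savings = ((2362-692)/2362)*100 = 70.70 %

70.70 %


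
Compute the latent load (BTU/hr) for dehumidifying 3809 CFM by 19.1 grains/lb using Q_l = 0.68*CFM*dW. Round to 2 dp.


Q = 0.68 * 3809 * 19.1 = 49471.29 BTU/hr

49471.29 BTU/hr


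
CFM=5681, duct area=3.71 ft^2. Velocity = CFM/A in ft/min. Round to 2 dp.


V = 5681 / 3.71 = 1531.27 ft/min

1531.27 ft/min


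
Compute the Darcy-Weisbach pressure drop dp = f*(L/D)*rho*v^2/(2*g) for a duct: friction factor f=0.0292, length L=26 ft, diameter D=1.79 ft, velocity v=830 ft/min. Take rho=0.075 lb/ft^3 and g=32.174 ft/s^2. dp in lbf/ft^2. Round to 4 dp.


v_fps = 830/60 = 13.8333 ft/s
dp = 0.0292*(26/1.79)*0.075*13.8333^2/(2*32.174) = 0.0946 lbf/ft^2

0.0946 lbf/ft^2


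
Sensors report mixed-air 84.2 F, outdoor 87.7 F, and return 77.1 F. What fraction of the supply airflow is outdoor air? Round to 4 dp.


frac = (84.2 - 77.1) / (87.7 - 77.1) = 0.6698

0.6698


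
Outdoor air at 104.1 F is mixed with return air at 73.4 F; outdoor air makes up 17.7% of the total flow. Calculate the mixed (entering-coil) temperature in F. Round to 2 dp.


T_mix = 73.4 + (17.7/100)*(104.1-73.4) = 78.83 F

78.83 F


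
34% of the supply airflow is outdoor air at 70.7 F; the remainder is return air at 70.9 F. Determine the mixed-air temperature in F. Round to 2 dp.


T_mix = 0.34*70.7 + 0.66*70.9 = 70.83 F

70.83 F


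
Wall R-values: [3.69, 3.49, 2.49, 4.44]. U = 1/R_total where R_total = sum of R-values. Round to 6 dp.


R_total = 3.69 + 3.49 + 2.49 + 4.44 = 14.11
U = 1/14.11 = 0.070872

0.070872


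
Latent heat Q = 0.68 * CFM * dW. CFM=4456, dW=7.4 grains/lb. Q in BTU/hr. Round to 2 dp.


Q = 0.68 * 4456 * 7.4 = 22422.59 BTU/hr

22422.59 BTU/hr


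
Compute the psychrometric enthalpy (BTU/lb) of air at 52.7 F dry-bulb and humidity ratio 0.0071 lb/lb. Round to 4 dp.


h = 0.24*52.7 + 0.0071*(1061+0.444*52.7) = 20.3472 BTU/lb

20.3472 BTU/lb


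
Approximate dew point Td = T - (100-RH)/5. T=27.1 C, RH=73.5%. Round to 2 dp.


Td = 27.1 - (100-73.5)/5 = 21.80 C

21.80 C


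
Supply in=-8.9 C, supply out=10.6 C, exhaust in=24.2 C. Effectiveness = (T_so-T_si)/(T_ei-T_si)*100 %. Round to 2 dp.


eff = (10.6-(-8.9))/(24.2-(-8.9))*100 = 58.91 %

58.91 %


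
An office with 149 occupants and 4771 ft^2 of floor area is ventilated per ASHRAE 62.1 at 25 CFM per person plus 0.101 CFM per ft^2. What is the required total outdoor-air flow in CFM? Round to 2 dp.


Total = 149*25 + 4771*0.101 = 4206.87 CFM

4206.87 CFM


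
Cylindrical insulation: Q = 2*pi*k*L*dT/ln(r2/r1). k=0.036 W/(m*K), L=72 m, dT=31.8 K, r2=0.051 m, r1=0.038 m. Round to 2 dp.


Q = 2*pi*0.036*72*31.8/ln(0.051/0.038) = 1760.12 W

1760.12 W


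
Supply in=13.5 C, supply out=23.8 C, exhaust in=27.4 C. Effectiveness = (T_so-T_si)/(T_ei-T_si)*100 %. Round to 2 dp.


eff = (23.8-13.5)/(27.4-13.5)*100 = 74.10 %

74.10 %


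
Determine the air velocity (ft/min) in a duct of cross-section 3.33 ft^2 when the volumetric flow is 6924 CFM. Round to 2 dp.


V = 6924 / 3.33 = 2079.28 ft/min

2079.28 ft/min


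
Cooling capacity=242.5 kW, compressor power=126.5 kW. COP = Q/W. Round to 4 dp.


COP = 242.5 / 126.5 = 1.9170

1.9170


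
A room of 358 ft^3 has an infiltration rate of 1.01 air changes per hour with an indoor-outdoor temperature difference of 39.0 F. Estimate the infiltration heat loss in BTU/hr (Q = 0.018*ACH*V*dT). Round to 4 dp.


Q = 0.018 * 1.01 * 358 * 39.0 = 253.8292 BTU/hr

253.8292 BTU/hr


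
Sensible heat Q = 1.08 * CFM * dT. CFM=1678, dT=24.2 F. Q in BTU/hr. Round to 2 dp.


Q = 1.08 * 1678 * 24.2 = 43856.21 BTU/hr

43856.21 BTU/hr


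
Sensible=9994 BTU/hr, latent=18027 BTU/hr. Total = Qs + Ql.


Qt = 9994 + 18027 = 28021 BTU/hr

28021 BTU/hr


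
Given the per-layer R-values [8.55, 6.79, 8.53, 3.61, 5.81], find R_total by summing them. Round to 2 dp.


R_total = 8.55 + 6.79 + 8.53 + 3.61 + 5.81 = 33.29

33.29


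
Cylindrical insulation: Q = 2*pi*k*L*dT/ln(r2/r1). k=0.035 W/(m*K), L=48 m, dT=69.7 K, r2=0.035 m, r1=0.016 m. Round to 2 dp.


Q = 2*pi*0.035*48*69.7/ln(0.035/0.016) = 939.93 W

939.93 W


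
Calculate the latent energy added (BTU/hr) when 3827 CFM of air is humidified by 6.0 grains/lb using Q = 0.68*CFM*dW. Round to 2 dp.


Q = 0.68 * 3827 * 6.0 = 15614.16 BTU/hr

15614.16 BTU/hr


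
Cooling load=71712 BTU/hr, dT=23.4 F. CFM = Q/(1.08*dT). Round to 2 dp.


CFM = 71712 / (1.08 * 23.4) = 2837.61

2837.61 CFM


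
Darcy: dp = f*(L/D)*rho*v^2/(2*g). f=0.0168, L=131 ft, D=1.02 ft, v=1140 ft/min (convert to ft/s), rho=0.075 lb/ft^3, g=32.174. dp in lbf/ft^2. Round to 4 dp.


v_fps = 1140/60 = 19.0 ft/s
dp = 0.0168*(131/1.02)*0.075*19.0^2/(2*32.174) = 0.9078 lbf/ft^2

0.9078 lbf/ft^2


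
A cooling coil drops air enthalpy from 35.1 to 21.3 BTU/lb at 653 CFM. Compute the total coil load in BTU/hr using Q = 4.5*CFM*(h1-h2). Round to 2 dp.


Q = 4.5 * 653 * (35.1 - 21.3) = 40551.30 BTU/hr

40551.30 BTU/hr


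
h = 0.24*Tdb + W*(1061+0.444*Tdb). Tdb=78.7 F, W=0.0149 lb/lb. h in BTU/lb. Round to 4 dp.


h = 0.24*78.7 + 0.0149*(1061+0.444*78.7) = 35.2175 BTU/lb

35.2175 BTU/lb


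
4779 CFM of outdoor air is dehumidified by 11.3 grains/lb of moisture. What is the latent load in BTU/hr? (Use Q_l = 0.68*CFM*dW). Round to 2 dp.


Q = 0.68 * 4779 * 11.3 = 36721.84 BTU/hr

36721.84 BTU/hr


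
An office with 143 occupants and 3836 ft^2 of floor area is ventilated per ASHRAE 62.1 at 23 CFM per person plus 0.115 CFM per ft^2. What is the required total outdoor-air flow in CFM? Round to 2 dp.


Total = 143*23 + 3836*0.115 = 3730.14 CFM

3730.14 CFM


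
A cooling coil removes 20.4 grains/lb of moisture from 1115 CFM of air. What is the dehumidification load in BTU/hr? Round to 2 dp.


Q = 0.68 * 1115 * 20.4 = 15467.28 BTU/hr

15467.28 BTU/hr


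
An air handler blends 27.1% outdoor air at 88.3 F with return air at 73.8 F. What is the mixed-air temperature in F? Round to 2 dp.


T_mix = 73.8 + (27.1/100)*(88.3-73.8) = 77.73 F

77.73 F


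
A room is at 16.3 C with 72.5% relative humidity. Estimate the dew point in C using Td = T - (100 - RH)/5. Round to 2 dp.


Td = 16.3 - (100-72.5)/5 = 10.80 C

10.80 C


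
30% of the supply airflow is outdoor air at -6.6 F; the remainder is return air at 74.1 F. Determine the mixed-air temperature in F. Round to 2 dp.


T_mix = 0.3*(-6.6) + 0.7*74.1 = 49.89 F

49.89 F


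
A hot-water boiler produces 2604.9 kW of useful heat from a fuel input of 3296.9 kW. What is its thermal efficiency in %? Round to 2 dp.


eta = (2604.9/3296.9)*100 = 79.01 %

79.01 %


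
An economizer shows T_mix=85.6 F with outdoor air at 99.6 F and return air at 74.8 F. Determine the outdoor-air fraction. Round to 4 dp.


frac = (85.6 - 74.8) / (99.6 - 74.8) = 0.4355

0.4355


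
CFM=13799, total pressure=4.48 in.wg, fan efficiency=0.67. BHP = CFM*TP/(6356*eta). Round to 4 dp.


BHP = 13799 * 4.48 / (6356 * 0.67) = 14.5167 hp

14.5167 hp


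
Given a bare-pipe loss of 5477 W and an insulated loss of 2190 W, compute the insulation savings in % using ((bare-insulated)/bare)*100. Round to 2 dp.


Savings = ((5477-2190)/5477)*100 = 60.01 %

60.01 %


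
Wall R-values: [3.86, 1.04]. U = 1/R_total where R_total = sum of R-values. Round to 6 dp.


R_total = 3.86 + 1.04 = 4.90
U = 1/4.90 = 0.204082

0.204082


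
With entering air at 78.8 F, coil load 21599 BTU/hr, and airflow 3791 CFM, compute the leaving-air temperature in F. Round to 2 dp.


dT = 21599/(1.08*3791) = 5.2754
T_leave = 78.8 - 5.2754 = 73.52 F

73.52 F


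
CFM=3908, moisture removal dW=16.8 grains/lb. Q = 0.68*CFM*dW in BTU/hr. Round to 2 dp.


Q = 0.68 * 3908 * 16.8 = 44644.99 BTU/hr

44644.99 BTU/hr


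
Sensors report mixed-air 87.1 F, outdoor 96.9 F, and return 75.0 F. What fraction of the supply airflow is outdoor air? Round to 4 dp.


frac = (87.1 - 75.0) / (96.9 - 75.0) = 0.5525

0.5525


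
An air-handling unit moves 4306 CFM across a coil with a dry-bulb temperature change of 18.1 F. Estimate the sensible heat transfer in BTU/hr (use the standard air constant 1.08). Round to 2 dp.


Q = 1.08 * 4306 * 18.1 = 84173.69 BTU/hr

84173.69 BTU/hr


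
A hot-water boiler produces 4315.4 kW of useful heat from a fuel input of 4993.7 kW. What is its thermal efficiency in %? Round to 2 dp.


eta = (4315.4/4993.7)*100 = 86.42 %

86.42 %


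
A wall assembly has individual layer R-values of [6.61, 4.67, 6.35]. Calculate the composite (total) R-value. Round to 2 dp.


R_total = 6.61 + 4.67 + 6.35 = 17.63

17.63


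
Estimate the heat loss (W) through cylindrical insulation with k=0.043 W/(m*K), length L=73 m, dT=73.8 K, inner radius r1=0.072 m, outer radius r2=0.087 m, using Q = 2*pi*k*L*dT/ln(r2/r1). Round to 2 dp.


Q = 2*pi*0.043*73*73.8/ln(0.087/0.072) = 7691.48 W

7691.48 W


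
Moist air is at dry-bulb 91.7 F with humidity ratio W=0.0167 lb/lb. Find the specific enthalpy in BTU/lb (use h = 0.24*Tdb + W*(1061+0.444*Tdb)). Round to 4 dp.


h = 0.24*91.7 + 0.0167*(1061+0.444*91.7) = 40.4066 BTU/lb

40.4066 BTU/lb


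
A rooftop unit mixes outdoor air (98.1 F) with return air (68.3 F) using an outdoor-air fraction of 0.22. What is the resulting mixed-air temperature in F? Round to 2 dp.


T_mix = 0.22*98.1 + 0.78*68.3 = 74.86 F

74.86 F


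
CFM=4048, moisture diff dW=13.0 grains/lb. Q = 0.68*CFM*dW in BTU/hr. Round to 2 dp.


Q = 0.68 * 4048 * 13.0 = 35784.32 BTU/hr

35784.32 BTU/hr


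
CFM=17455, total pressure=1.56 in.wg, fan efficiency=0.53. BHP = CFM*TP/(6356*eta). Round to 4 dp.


BHP = 17455 * 1.56 / (6356 * 0.53) = 8.0832 hp

8.0832 hp


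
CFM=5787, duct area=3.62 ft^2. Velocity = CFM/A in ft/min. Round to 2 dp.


V = 5787 / 3.62 = 1598.62 ft/min

1598.62 ft/min


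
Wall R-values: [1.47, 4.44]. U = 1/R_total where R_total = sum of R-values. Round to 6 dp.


R_total = 1.47 + 4.44 = 5.91
U = 1/5.91 = 0.169205

0.169205


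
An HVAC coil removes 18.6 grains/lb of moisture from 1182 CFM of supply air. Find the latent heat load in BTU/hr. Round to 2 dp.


Q = 0.68 * 1182 * 18.6 = 14949.94 BTU/hr

14949.94 BTU/hr


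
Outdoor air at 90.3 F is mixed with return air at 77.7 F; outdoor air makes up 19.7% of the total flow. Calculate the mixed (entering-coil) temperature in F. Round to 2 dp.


T_mix = 77.7 + (19.7/100)*(90.3-77.7) = 80.18 F

80.18 F


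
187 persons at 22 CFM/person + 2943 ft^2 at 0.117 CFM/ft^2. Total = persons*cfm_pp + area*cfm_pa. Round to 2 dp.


Total = 187*22 + 2943*0.117 = 4458.33 CFM

4458.33 CFM


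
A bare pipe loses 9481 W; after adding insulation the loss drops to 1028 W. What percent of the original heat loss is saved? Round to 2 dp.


Savings = ((9481-1028)/9481)*100 = 89.16 %

89.16 %


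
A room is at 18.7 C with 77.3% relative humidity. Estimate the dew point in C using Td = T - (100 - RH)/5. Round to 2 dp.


Td = 18.7 - (100-77.3)/5 = 14.16 C

14.16 C


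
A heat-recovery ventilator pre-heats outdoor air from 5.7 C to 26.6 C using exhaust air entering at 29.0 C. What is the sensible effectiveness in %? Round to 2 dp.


eff = (26.6-5.7)/(29.0-5.7)*100 = 89.70 %

89.70 %


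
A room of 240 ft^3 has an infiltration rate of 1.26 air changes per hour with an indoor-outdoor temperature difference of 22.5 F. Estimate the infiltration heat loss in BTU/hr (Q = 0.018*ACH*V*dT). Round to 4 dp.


Q = 0.018 * 1.26 * 240 * 22.5 = 122.4720 BTU/hr

122.4720 BTU/hr


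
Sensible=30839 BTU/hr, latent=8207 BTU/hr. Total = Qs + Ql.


Qt = 30839 + 8207 = 39046 BTU/hr

39046 BTU/hr


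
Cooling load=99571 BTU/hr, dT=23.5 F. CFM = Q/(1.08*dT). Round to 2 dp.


CFM = 99571 / (1.08 * 23.5) = 3923.21

3923.21 CFM


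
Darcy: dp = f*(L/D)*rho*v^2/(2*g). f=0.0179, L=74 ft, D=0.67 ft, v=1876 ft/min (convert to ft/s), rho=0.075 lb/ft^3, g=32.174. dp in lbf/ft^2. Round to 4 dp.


v_fps = 1876/60 = 31.2667 ft/s
dp = 0.0179*(74/0.67)*0.075*31.2667^2/(2*32.174) = 2.2527 lbf/ft^2

2.2527 lbf/ft^2


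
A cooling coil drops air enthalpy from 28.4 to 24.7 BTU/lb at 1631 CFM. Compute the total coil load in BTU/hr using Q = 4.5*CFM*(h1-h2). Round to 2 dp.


Q = 4.5 * 1631 * (28.4 - 24.7) = 27156.15 BTU/hr

27156.15 BTU/hr


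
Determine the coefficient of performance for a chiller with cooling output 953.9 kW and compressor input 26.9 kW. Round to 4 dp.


COP = 953.9 / 26.9 = 35.4610

35.4610


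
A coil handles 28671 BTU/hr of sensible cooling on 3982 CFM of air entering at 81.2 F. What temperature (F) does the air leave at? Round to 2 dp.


dT = 28671/(1.08*3982) = 6.6668
T_leave = 81.2 - 6.6668 = 74.53 F

74.53 F


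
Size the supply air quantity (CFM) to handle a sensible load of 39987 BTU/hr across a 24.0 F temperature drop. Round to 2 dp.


CFM = 39987 / (1.08 * 24.0) = 1542.71

1542.71 CFM


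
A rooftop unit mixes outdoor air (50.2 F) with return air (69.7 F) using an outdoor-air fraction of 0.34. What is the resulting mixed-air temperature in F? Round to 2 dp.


T_mix = 0.34*50.2 + 0.66*69.7 = 63.07 F

63.07 F


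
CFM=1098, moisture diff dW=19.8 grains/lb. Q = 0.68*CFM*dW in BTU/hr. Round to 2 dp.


Q = 0.68 * 1098 * 19.8 = 14783.47 BTU/hr

14783.47 BTU/hr


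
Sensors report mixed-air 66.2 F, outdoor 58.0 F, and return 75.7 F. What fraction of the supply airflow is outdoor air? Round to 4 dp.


frac = (66.2 - 75.7) / (58.0 - 75.7) = 0.5367

0.5367


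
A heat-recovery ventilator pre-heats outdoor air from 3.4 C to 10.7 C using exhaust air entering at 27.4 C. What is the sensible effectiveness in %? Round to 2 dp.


eff = (10.7-3.4)/(27.4-3.4)*100 = 30.42 %

30.42 %


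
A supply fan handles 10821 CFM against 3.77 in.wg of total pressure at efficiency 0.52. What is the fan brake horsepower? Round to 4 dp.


BHP = 10821 * 3.77 / (6356 * 0.52) = 12.3430 hp

12.3430 hp


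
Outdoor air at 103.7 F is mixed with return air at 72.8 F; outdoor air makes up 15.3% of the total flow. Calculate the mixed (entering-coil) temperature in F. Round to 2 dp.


T_mix = 72.8 + (15.3/100)*(103.7-72.8) = 77.53 F

77.53 F


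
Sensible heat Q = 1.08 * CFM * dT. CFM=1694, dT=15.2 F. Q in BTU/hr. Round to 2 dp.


Q = 1.08 * 1694 * 15.2 = 27808.70 BTU/hr

27808.70 BTU/hr


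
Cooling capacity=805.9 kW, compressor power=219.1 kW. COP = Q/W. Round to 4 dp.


COP = 805.9 / 219.1 = 3.6782

3.6782


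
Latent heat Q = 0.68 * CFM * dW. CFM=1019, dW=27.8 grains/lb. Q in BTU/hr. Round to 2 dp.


Q = 0.68 * 1019 * 27.8 = 19263.18 BTU/hr

19263.18 BTU/hr


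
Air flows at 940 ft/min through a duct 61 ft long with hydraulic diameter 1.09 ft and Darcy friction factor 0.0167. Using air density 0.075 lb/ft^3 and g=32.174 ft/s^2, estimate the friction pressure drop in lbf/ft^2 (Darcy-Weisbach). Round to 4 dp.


v_fps = 940/60 = 15.6667 ft/s
dp = 0.0167*(61/1.09)*0.075*15.6667^2/(2*32.174) = 0.2674 lbf/ft^2

0.2674 lbf/ft^2


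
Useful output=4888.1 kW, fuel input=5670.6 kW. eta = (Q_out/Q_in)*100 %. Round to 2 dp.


eta = (4888.1/5670.6)*100 = 86.20 %

86.20 %


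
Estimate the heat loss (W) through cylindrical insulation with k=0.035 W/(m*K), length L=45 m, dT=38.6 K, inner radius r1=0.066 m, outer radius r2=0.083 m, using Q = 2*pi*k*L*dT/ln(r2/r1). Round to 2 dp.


Q = 2*pi*0.035*45*38.6/ln(0.083/0.066) = 1666.71 W

1666.71 W


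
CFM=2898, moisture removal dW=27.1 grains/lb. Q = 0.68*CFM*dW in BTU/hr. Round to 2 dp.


Q = 0.68 * 2898 * 27.1 = 53404.34 BTU/hr

53404.34 BTU/hr


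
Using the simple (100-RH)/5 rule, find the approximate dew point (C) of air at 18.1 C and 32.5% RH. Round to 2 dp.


Td = 18.1 - (100-32.5)/5 = 4.60 C

4.60 C


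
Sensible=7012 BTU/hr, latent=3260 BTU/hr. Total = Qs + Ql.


Qt = 7012 + 3260 = 10272 BTU/hr

10272 BTU/hr


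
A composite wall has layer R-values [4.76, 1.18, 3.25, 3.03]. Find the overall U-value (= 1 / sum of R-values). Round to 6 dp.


R_total = 4.76 + 1.18 + 3.25 + 3.03 = 12.22
U = 1/12.22 = 0.081833

0.081833


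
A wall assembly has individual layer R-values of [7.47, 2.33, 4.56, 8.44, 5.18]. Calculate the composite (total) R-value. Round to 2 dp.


R_total = 7.47 + 2.33 + 4.56 + 8.44 + 5.18 = 27.98

27.98


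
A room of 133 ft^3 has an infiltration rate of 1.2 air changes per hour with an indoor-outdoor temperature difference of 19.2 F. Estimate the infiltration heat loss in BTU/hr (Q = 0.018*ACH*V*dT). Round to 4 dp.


Q = 0.018 * 1.2 * 133 * 19.2 = 55.1578 BTU/hr

55.1578 BTU/hr


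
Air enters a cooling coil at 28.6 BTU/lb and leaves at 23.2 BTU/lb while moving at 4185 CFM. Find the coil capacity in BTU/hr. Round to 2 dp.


Q = 4.5 * 4185 * (28.6 - 23.2) = 101695.50 BTU/hr

101695.50 BTU/hr


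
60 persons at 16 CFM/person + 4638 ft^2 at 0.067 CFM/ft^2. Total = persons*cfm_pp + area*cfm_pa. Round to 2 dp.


Total = 60*16 + 4638*0.067 = 1270.75 CFM

1270.75 CFM


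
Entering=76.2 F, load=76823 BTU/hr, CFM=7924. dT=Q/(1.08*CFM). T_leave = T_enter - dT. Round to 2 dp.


dT = 76823/(1.08*7924) = 8.9768
T_leave = 76.2 - 8.9768 = 67.22 F

67.22 F


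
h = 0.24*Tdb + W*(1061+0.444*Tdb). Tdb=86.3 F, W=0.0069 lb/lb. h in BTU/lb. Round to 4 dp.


h = 0.24*86.3 + 0.0069*(1061+0.444*86.3) = 28.2973 BTU/lb

28.2973 BTU/lb


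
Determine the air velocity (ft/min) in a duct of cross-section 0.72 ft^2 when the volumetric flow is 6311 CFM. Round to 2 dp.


V = 6311 / 0.72 = 8765.28 ft/min

8765.28 ft/min


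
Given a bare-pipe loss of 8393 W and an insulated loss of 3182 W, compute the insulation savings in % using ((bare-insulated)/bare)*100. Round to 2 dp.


Savings = ((8393-3182)/8393)*100 = 62.09 %

62.09 %


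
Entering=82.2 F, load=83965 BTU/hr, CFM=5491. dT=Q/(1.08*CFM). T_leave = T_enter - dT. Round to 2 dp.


dT = 83965/(1.08*5491) = 14.1587
T_leave = 82.2 - 14.1587 = 68.04 F

68.04 F


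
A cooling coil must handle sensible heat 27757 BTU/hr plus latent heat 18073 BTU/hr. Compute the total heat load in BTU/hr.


Qt = 27757 + 18073 = 45830 BTU/hr

45830 BTU/hr


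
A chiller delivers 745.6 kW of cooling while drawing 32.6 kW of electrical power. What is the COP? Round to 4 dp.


COP = 745.6 / 32.6 = 22.8712

22.8712


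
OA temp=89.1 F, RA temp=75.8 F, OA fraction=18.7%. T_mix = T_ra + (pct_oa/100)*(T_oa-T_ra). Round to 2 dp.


T_mix = 75.8 + (18.7/100)*(89.1-75.8) = 78.29 F

78.29 F


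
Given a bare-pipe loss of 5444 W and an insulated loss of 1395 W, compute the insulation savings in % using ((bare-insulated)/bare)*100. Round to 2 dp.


Savings = ((5444-1395)/5444)*100 = 74.38 %

74.38 %


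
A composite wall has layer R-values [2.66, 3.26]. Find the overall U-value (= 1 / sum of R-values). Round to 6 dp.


R_total = 2.66 + 3.26 = 5.92
U = 1/5.92 = 0.168919

0.168919


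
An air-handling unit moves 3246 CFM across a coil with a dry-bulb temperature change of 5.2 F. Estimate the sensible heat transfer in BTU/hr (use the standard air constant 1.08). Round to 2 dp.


Q = 1.08 * 3246 * 5.2 = 18229.54 BTU/hr

18229.54 BTU/hr


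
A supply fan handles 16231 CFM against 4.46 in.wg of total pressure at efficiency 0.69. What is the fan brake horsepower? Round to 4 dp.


BHP = 16231 * 4.46 / (6356 * 0.69) = 16.5062 hp

16.5062 hp


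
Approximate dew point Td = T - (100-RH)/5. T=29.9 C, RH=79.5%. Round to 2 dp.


Td = 29.9 - (100-79.5)/5 = 25.80 C

25.80 C


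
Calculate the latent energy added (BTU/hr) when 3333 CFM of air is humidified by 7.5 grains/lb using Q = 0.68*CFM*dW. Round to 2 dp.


Q = 0.68 * 3333 * 7.5 = 16998.30 BTU/hr

16998.30 BTU/hr


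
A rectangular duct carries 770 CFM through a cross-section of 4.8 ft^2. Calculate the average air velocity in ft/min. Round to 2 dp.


V = 770 / 4.8 = 160.42 ft/min

160.42 ft/min


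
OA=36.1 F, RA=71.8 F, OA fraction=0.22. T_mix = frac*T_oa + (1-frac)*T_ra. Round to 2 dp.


T_mix = 0.22*36.1 + 0.78*71.8 = 63.95 F

63.95 F


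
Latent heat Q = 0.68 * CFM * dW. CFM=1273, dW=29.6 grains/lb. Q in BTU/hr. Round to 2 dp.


Q = 0.68 * 1273 * 29.6 = 25622.94 BTU/hr

25622.94 BTU/hr


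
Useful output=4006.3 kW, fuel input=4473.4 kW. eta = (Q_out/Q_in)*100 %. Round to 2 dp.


eta = (4006.3/4473.4)*100 = 89.56 %

89.56 %


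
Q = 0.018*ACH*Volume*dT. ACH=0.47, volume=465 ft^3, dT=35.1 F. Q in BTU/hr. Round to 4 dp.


Q = 0.018 * 0.47 * 465 * 35.1 = 138.0799 BTU/hr

138.0799 BTU/hr


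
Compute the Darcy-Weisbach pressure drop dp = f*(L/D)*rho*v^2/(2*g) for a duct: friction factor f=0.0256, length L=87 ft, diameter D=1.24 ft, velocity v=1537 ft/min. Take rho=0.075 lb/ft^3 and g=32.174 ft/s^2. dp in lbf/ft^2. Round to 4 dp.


v_fps = 1537/60 = 25.6167 ft/s
dp = 0.0256*(87/1.24)*0.075*25.6167^2/(2*32.174) = 1.3738 lbf/ft^2

1.3738 lbf/ft^2


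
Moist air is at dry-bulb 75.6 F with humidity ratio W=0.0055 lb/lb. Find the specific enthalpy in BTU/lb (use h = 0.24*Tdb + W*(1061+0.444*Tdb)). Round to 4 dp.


h = 0.24*75.6 + 0.0055*(1061+0.444*75.6) = 24.1641 BTU/lb

24.1641 BTU/lb


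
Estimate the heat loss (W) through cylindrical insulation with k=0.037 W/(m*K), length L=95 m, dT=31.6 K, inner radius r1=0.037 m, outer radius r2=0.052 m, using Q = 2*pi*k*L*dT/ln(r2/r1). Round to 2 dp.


Q = 2*pi*0.037*95*31.6/ln(0.052/0.037) = 2050.68 W

2050.68 W


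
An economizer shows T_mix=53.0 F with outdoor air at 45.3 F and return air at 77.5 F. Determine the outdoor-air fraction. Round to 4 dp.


frac = (53.0 - 77.5) / (45.3 - 77.5) = 0.7609

0.7609


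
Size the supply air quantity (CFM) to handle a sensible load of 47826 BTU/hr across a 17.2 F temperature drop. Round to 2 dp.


CFM = 47826 / (1.08 * 17.2) = 2574.61

2574.61 CFM


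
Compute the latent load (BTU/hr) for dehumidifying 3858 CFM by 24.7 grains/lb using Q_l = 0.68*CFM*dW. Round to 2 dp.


Q = 0.68 * 3858 * 24.7 = 64798.97 BTU/hr

64798.97 BTU/hr


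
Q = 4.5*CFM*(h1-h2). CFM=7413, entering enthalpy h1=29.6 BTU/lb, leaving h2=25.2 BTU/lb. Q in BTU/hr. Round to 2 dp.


Q = 4.5 * 7413 * (29.6 - 25.2) = 146777.40 BTU/hr

146777.40 BTU/hr


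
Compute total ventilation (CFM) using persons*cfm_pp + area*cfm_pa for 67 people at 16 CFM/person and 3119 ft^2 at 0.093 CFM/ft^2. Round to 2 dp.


Total = 67*16 + 3119*0.093 = 1362.07 CFM

1362.07 CFM


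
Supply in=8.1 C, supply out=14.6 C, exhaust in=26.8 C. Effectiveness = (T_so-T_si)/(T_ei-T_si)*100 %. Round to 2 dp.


eff = (14.6-8.1)/(26.8-8.1)*100 = 34.76 %

34.76 %


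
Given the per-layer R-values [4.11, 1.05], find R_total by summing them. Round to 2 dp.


R_total = 4.11 + 1.05 = 5.16

5.16


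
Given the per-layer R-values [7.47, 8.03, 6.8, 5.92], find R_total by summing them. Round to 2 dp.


R_total = 7.47 + 8.03 + 6.8 + 5.92 = 28.22

28.22


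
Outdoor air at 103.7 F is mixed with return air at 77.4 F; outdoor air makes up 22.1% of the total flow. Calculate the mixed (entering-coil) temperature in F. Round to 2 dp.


T_mix = 77.4 + (22.1/100)*(103.7-77.4) = 83.21 F

83.21 F


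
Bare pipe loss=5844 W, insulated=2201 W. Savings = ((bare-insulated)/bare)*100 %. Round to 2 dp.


Savings = ((5844-2201)/5844)*100 = 62.34 %

62.34 %


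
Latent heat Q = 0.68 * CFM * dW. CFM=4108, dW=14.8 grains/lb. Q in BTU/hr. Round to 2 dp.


Q = 0.68 * 4108 * 14.8 = 41342.91 BTU/hr

41342.91 BTU/hr


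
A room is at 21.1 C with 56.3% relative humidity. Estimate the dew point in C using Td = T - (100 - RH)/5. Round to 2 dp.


Td = 21.1 - (100-56.3)/5 = 12.36 C

12.36 C


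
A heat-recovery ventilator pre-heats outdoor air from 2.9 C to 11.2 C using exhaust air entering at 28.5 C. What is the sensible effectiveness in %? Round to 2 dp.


eff = (11.2-2.9)/(28.5-2.9)*100 = 32.42 %

32.42 %


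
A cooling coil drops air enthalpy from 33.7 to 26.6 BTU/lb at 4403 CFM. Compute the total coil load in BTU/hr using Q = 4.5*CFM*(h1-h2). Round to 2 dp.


Q = 4.5 * 4403 * (33.7 - 26.6) = 140675.85 BTU/hr

140675.85 BTU/hr


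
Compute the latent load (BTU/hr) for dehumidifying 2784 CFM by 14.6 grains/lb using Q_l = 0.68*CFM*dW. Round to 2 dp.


Q = 0.68 * 2784 * 14.6 = 27639.55 BTU/hr

27639.55 BTU/hr


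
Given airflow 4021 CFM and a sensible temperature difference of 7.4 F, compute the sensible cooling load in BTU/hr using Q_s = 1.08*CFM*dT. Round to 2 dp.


Q = 1.08 * 4021 * 7.4 = 32135.83 BTU/hr

32135.83 BTU/hr


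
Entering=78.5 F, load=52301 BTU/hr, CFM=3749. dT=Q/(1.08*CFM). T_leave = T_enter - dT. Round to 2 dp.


dT = 52301/(1.08*3749) = 12.9173
T_leave = 78.5 - 12.9173 = 65.58 F

65.58 F


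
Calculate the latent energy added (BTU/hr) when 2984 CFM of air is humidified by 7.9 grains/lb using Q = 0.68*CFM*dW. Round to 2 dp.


Q = 0.68 * 2984 * 7.9 = 16030.05 BTU/hr

16030.05 BTU/hr


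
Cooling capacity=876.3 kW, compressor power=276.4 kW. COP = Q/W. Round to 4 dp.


COP = 876.3 / 276.4 = 3.1704

3.1704


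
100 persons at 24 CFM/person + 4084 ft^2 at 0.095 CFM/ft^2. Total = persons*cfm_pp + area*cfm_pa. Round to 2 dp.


Total = 100*24 + 4084*0.095 = 2787.98 CFM

2787.98 CFM


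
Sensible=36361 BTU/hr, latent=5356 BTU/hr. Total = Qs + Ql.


Qt = 36361 + 5356 = 41717 BTU/hr

41717 BTU/hr


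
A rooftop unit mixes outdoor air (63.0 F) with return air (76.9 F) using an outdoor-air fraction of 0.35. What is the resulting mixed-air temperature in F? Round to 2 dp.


T_mix = 0.35*63.0 + 0.65*76.9 = 72.04 F

72.04 F
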